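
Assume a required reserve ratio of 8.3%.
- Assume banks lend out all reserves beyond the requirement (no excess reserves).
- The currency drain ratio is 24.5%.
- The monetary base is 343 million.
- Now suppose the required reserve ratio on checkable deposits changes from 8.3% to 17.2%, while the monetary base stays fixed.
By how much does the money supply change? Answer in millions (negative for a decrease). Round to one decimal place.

-277.9 million

Initially m₁ = (1 + 0.245) / (0.083 + 0.245) ≈ 3.79573, so M₁ = 3.79573 × 343 ≈ 1301.9354 million.
After the change m₂ = (1 + 0.245) / (0.172 + 0.245) ≈ 2.98561, so M₂ = 2.98561 × 343 ≈ 1024.0642 million.
ΔM = M₂ − M₁ = 1024.0642 − 1301.9354 = -277.8712 million.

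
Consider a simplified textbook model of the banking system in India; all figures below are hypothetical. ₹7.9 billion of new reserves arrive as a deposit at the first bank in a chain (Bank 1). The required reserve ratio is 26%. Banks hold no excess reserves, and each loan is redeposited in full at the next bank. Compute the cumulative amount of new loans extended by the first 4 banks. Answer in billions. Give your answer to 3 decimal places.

Bank i lends (1 − rr)^i of the original deposit: Bank 1 lends 7.9·0.7400 = 5.8460, Bank 2 lends 7.9·0.7400² ≈ 4.3260, and so on.
Summing a geometric series: total = 7.9·[0.7400·(1 − 0.7400^4) / (1 − 0.7400)] ≈ 15.7422 billion.

₹15.742 billion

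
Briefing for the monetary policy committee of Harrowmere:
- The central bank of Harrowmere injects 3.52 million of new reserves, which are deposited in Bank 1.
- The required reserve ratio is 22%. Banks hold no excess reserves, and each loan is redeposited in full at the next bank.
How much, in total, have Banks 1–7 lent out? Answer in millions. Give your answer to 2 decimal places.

10.29 million

Bank i lends (1 − rr)^i of the original deposit: Bank 1 lends 3.52·0.7800 = 2.7456, Bank 2 lends 3.52·0.7800² ≈ 2.1416, and so on.
Summing a geometric series: total = 3.52·[0.7800·(1 − 0.7800^7) / (1 − 0.7800)] ≈ 10.2878 million.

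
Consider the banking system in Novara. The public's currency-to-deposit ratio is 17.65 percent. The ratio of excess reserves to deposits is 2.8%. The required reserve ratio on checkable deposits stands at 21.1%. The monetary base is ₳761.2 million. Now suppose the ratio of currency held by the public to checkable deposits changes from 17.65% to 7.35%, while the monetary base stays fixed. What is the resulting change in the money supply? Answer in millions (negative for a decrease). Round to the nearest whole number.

₳460 million

Initially m₁ = (1 + 0.1765) / (0.211 + 0.028 + 0.1765) ≈ 2.8315, so M₁ = 2.8315 × 761.2 = 2155.3378 million.
After the change m₂ = (1 + 0.0735) / (0.211 + 0.028 + 0.0735) = 3.4352, so M₂ = 3.4352 × 761.2 ≈ 2614.8742 million.
ΔM = M₂ − M₁ = 2614.8742 − 2155.3378 = 459.5364 million.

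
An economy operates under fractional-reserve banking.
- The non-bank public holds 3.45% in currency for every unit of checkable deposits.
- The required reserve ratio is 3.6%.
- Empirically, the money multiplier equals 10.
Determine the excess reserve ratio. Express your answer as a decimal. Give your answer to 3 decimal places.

Using m = 10. Since m = (1 + c)/(c + rr + e), the denominator satisfies c + rr + e = (1 + c)/m = (1 + 0.0345) / 10 = 0.103450.
With c = 0.0345 and rr = 0.036, the excess reserve ratio is 0.103450 − 0.0345 − 0.036 = 0.03295.

0.033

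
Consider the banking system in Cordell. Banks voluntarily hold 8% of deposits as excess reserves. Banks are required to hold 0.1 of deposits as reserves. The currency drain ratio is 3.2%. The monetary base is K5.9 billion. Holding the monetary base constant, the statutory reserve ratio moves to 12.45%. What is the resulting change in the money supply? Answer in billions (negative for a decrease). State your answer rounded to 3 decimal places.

-2.975 billion

Initially m₁ = (1 + 0.032) / (0.1 + 0.08 + 0.032) ≈ 4.86792, so M₁ = 4.86792 × 5.9 ≈ 28.7207 billion.
After the change m₂ = (1 + 0.032) / (0.1245 + 0.08 + 0.032) ≈ 4.36364, so M₂ = 4.36364 × 5.9 ≈ 25.7455 billion.
ΔM = M₂ − M₁ = 25.7455 − 28.7207 = -2.9752 billion.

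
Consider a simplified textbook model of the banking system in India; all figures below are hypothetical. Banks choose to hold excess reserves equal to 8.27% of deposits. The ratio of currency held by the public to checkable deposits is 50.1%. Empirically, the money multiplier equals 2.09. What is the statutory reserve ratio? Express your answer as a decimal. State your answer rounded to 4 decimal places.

Using m = 2.09. Since m = (1 + c)/(c + rr + e), the denominator satisfies c + rr + e = (1 + c)/m = (1 + 0.501) / 2.09 ≈ 0.718182.
With c = 0.501 and e = 0.0827, the statutory reserve ratio is 0.718182 − 0.501 − 0.0827 = 0.134482.

0.1345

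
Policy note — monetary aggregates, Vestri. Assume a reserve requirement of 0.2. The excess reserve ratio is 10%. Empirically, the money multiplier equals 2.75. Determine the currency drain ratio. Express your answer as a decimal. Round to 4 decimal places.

0.1000

Using m = 2.75. From m = (1 + c)/(c + rr + e), rearranging gives 1 + c = m·(c + rr + e), so c·(1 − m) = m·(rr + e) − 1.
Hence c = [m·(rr + e) − 1]/(1 − m) = [2.75 × (0.2 + 0.1) − 1] / (1 − 2.75) = 0.100000.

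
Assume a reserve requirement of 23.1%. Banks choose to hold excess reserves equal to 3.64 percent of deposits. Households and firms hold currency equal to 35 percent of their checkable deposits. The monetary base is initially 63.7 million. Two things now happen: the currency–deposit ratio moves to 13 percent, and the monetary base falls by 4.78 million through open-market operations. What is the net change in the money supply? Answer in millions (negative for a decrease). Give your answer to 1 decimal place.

28.3 million

Before: m₁ = (1 + 0.35) / (0.231 + 0.0364 + 0.35) ≈ 2.1866, MB₁ = 63.7, so M₁ = 2.1866 × 63.7 ≈ 139.2864 million.
After: m₂ = (1 + 0.13) / (0.231 + 0.0364 + 0.13) ≈ 2.8435, MB₂ = 63.7 − 4.78 = 58.92, so M₂ = 2.8435 × 58.92 ≈ 167.539 million.
ΔM = M₂ − M₁ = 167.539 − 139.2864 = 28.2526 million.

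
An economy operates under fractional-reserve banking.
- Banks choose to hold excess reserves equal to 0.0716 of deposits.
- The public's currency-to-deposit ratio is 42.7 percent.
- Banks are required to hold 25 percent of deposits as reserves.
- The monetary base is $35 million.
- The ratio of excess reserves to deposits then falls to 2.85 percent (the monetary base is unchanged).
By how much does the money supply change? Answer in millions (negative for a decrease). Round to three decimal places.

Initially m₁ = (1 + 0.427) / (0.25 + 0.0716 + 0.427) ≈ 1.906225, so M₁ = 1.906225 × 35 ≈ 66.7179 million.
After the change m₂ = (1 + 0.427) / (0.25 + 0.0285 + 0.427) ≈ 2.022679, so M₂ = 2.022679 × 35 ≈ 70.7938 million.
ΔM = M₂ − M₁ = 70.7938 − 66.7179 = 4.0759 million.

$4.076 million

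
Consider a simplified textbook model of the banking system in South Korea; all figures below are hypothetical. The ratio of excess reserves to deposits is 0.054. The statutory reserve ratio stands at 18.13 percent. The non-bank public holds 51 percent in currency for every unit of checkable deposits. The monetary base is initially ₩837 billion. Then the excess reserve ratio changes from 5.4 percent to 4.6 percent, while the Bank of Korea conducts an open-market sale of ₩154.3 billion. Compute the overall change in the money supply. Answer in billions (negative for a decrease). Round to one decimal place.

-297.6 billion

Before: m₁ = (1 + 0.51) / (0.1813 + 0.054 + 0.51) ≈ 2.02603, MB₁ = 837, so M₁ = 2.02603 × 837 ≈ 1695.7871 billion.
After: m₂ = (1 + 0.51) / (0.1813 + 0.046 + 0.51) ≈ 2.04801, MB₂ = 837 − 154.3 = 682.7, so M₂ = 2.04801 × 682.7 ≈ 1398.1764 billion.
ΔM = M₂ − M₁ = 1398.1764 − 1695.7871 = -297.6107 billion.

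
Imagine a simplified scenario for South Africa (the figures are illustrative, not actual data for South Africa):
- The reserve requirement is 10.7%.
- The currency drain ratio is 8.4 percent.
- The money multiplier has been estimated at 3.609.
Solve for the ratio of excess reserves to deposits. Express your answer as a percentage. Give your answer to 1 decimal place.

Using m = 3.609. Since m = (1 + c)/(c + rr + e), the denominator satisfies c + rr + e = (1 + c)/m = (1 + 0.084) / 3.609 ≈ 0.300360.
With c = 0.084 and rr = 0.107, the ratio of excess reserves to deposits is 0.300360 − 0.084 − 0.107 = 0.10936.

10.9%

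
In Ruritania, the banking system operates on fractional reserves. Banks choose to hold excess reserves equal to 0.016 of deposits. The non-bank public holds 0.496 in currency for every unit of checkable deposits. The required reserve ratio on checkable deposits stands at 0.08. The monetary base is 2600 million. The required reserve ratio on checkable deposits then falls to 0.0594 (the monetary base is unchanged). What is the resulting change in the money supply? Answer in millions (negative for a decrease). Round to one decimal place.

236.9 million

Initially m₁ = (1 + 0.496) / (0.08 + 0.016 + 0.496) ≈ 2.527027, so M₁ = 2.527027 × 2600 = 6570.2702 million.
After the change m₂ = (1 + 0.496) / (0.0594 + 0.016 + 0.496) ≈ 2.618131, so M₂ = 2.618131 × 2600 = 6807.1406 million.
ΔM = M₂ − M₁ = 6807.1406 − 6570.2702 = 236.8704 million.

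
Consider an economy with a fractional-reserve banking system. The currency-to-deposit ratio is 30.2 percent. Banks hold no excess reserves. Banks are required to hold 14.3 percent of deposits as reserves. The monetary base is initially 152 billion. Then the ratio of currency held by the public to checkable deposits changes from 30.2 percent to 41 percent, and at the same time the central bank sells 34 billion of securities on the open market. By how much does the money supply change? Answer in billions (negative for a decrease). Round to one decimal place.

-143.9 billion

Before: m₁ = (1 + 0.302) / (0.143 + 0.302) ≈ 2.92584, MB₁ = 152, so M₁ = 2.92584 × 152 ≈ 444.7277 billion.
After: m₂ = (1 + 0.41) / (0.143 + 0.41) ≈ 2.54973, MB₂ = 152 − 34 = 118, so M₂ = 2.54973 × 118 ≈ 300.8681 billion.
ΔM = M₂ − M₁ = 300.8681 − 444.7277 = -143.8596 billion.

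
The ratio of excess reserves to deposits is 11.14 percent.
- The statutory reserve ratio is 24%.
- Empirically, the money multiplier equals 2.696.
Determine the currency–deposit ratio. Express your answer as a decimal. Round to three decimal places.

0.031

Using m = 2.696. From m = (1 + c)/(c + rr + e), rearranging gives 1 + c = m·(c + rr + e), so c·(1 − m) = m·(rr + e) − 1.
Hence c = [m·(rr + e) − 1]/(1 − m) = [2.696 × (0.24 + 0.1114) − 1] / (1 − 2.696) ≈ 0.031029.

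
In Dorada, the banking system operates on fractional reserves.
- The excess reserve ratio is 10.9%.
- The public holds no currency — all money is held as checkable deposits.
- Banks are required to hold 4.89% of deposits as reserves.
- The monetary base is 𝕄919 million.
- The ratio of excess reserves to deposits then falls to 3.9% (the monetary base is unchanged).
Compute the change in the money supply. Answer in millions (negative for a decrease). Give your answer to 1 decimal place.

Initially m₁ = 1 / (0.0489 + 0.109) ≈ 6.33312, so M₁ = 6.33312 × 919 ≈ 5820.1373 million.
After the change m₂ = 1 / (0.0489 + 0.039) ≈ 11.37656, so M₂ = 11.37656 × 919 ≈ 10455.0586 million.
ΔM = M₂ − M₁ = 10455.0586 − 5820.1373 = 4634.9213 million.

𝕄4634.9 million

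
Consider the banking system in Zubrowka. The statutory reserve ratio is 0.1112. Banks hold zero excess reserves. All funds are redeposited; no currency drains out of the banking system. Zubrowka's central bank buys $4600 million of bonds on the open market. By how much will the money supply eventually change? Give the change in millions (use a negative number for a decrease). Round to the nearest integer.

The simple money multiplier is m = 1/rr = 1/0.1112 ≈ 8.99281.
An open-market purchase increases the monetary base by 4600 million, so ΔM = m × ΔMB = 8.99281 × 4600 = 41366.926 million.

$41367 million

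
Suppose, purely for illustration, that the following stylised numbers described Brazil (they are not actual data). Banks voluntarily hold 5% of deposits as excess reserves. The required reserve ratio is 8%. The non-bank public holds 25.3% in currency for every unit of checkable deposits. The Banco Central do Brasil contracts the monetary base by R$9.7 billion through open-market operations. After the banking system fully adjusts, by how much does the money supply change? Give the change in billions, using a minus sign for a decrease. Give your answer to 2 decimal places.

-31.73 billion

The money multiplier is m = (1 + c) / (rr + e + c) = (1 + 0.253) / (0.08 + 0.05 + 0.253) ≈ 3.2715.
The sale removes 9.7 billion of base, so ΔM = m × ΔMB = 3.2715 × (−9.7) ≈ -31.7335 billion.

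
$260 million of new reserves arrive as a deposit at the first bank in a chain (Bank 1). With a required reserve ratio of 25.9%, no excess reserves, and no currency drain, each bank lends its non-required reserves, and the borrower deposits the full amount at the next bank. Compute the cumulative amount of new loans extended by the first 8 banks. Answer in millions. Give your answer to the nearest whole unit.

Bank i lends (1 − rr)^i of the original deposit: Bank 1 lends 260·0.7410 = 192.6600, Bank 2 lends 260·0.7410² ≈ 142.7611, and so on.
Summing a geometric series: total = 260·[0.7410·(1 − 0.7410^8) / (1 − 0.7410)] ≈ 676.2469 million.

$676 million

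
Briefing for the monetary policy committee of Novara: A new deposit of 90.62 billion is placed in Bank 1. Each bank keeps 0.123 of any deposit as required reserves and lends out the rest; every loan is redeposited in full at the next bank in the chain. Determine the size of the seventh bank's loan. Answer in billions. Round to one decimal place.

36.2 billion

Each bank lends a fraction (1 − rr) = 0.8770 of the deposit it receives, so Bank 7 receives 90.62·0.8770^6 and lends 90.62·0.8770^7 ≈ 36.1594 billion.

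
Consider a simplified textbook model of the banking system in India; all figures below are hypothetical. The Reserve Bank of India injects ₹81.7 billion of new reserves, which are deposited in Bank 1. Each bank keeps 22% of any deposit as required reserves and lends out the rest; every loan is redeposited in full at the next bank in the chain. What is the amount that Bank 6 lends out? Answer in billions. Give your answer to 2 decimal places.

Each bank lends a fraction (1 − rr) = 0.7800 of the deposit it receives, so Bank 6 receives 81.7·0.7800^5 and lends 81.7·0.7800^6 ≈ 18.3988 billion.

₹18.40 billion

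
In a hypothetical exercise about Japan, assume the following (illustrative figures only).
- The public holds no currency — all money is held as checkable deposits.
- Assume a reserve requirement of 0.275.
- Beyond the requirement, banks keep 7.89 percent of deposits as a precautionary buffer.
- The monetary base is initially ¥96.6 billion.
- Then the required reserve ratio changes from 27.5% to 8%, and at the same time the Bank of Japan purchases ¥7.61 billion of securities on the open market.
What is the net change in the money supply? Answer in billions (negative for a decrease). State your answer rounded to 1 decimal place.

Before: m₁ = 1 / (0.275 + 0.0789) ≈ 2.82566, MB₁ = 96.6, so M₁ = 2.82566 × 96.6 ≈ 272.9588 billion.
After: m₂ = 1 / (0.08 + 0.0789) ≈ 6.29327, MB₂ = 96.6 + 7.61 = 104.21, so M₂ = 6.29327 × 104.21 ≈ 655.8217 billion.
ΔM = M₂ − M₁ = 655.8217 − 272.9588 = 382.8629 billion.

¥382.9 billion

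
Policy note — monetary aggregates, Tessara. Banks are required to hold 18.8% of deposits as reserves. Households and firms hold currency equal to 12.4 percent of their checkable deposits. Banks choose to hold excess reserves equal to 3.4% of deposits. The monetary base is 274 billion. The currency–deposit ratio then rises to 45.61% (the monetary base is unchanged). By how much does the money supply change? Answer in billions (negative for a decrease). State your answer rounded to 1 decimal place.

-301.7 billion

Initially m₁ = (1 + 0.124) / (0.188 + 0.034 + 0.124) ≈ 3.24855, so M₁ = 3.24855 × 274 = 890.1027 billion.
After the change m₂ = (1 + 0.4561) / (0.188 + 0.034 + 0.4561) ≈ 2.14732, so M₂ = 2.14732 × 274 ≈ 588.3657 billion.
ΔM = M₂ − M₁ = 588.3657 − 890.1027 = -301.737 billion.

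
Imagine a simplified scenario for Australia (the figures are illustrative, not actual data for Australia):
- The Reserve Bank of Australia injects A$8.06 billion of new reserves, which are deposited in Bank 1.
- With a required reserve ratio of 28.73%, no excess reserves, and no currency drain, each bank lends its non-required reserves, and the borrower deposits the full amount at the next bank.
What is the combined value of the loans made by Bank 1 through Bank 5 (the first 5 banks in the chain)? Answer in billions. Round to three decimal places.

A$16.318 billion

Bank i lends (1 − rr)^i of the original deposit: Bank 1 lends 8.06·0.7127 ≈ 5.7444, Bank 2 lends 8.06·0.7127² ≈ 4.0940, and so on.
Summing a geometric series: total = 8.06·[0.7127·(1 − 0.7127^5) / (1 − 0.7127)] ≈ 16.3178 billion.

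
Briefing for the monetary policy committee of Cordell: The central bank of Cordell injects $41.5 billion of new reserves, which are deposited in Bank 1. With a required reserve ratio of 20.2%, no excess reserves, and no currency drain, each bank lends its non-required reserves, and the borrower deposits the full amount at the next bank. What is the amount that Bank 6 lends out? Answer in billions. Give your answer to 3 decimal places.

$10.717 billion

Each bank lends a fraction (1 − rr) = 0.7980 of the deposit it receives, so Bank 6 receives 41.5·0.7980^5 and lends 41.5·0.7980^6 ≈ 10.7168 billion.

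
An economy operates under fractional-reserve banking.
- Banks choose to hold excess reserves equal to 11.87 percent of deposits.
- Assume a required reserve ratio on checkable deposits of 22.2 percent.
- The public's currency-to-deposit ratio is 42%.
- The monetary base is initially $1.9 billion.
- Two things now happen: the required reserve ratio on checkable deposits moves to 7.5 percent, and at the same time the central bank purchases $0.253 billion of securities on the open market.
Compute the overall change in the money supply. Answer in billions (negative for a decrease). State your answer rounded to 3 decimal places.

$1.435 billion

Before: m₁ = (1 + 0.42) / (0.222 + 0.1187 + 0.42) ≈ 1.86670, MB₁ = 1.9, so M₁ = 1.86670 × 1.9 ≈ 3.5467 billion.
After: m₂ = (1 + 0.42) / (0.075 + 0.1187 + 0.42) ≈ 2.31383, MB₂ = 1.9 + 0.253 = 2.153, so M₂ = 2.31383 × 2.153 ≈ 4.9817 billion.
ΔM = M₂ − M₁ = 4.9817 − 3.5467 = 1.435 billion.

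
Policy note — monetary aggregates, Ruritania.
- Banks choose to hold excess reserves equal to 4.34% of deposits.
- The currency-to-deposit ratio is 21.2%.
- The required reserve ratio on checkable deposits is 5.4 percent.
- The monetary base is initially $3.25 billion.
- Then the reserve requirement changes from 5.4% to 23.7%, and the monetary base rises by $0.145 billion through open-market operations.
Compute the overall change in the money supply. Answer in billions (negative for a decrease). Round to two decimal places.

Before: m₁ = (1 + 0.212) / (0.054 + 0.0434 + 0.212) ≈ 3.9173, MB₁ = 3.25, so M₁ = 3.9173 × 3.25 ≈ 12.7312 billion.
After: m₂ = (1 + 0.212) / (0.237 + 0.0434 + 0.212) ≈ 2.4614, MB₂ = 3.25 + 0.145 = 3.395, so M₂ = 2.4614 × 3.395 ≈ 8.3565 billion.
ΔM = M₂ − M₁ = 8.3565 − 12.7312 = -4.3747 billion.

-4.37 billion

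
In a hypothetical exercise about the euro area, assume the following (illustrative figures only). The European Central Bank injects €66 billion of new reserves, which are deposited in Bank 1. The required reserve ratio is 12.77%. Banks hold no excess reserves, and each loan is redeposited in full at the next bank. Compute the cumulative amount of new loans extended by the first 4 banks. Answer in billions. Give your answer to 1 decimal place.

Bank i lends (1 − rr)^i of the original deposit: Bank 1 lends 66·0.8723 = 57.5718, Bank 2 lends 66·0.8723² ≈ 50.2199, and so on.
Summing a geometric series: total = 66·[0.8723·(1 − 0.8723^4) / (1 − 0.8723)] ≈ 189.8112 billion.

€189.8 billion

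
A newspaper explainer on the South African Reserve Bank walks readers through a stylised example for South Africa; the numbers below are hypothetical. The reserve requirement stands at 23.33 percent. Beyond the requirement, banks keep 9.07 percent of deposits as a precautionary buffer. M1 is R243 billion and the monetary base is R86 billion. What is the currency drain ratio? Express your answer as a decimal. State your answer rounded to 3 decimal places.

Using m = M/MB = 243/86 ≈ 2.825581. From m = (1 + c)/(c + rr + e), rearranging gives 1 + c = m·(c + rr + e), so c·(1 − m) = m·(rr + e) − 1.
Hence c = [m·(rr + e) − 1]/(1 − m) = [2.825581 × (0.2333 + 0.0907) − 1] / (1 − 2.825581) ≈ 0.046293.

0.046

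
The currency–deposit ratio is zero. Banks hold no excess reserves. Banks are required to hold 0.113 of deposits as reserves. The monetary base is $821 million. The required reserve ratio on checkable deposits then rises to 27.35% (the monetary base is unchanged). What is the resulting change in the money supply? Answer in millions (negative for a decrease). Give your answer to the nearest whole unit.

-4264 million

Initially m₁ = 1 / (0.113) ≈ 8.8496, so M₁ = 8.8496 × 821 = 7265.5216 million.
After the change m₂ = 1 / (0.2735) ≈ 3.6563, so M₂ = 3.6563 × 821 = 3001.8223 million.
ΔM = M₂ − M₁ = 3001.8223 − 7265.5216 = -4263.6993 million.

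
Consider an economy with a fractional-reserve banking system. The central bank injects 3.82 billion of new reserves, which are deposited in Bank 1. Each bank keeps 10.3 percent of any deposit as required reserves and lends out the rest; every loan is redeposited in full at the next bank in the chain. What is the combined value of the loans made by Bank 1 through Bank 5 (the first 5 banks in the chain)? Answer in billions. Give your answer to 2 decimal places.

Bank i lends (1 − rr)^i of the original deposit: Bank 1 lends 3.82·0.8970 ≈ 3.4265, Bank 2 lends 3.82·0.8970² ≈ 3.0736, and so on.
Summing a geometric series: total = 3.82·[0.8970·(1 − 0.8970^5) / (1 − 0.8970)] ≈ 13.9485 billion.

13.95 billion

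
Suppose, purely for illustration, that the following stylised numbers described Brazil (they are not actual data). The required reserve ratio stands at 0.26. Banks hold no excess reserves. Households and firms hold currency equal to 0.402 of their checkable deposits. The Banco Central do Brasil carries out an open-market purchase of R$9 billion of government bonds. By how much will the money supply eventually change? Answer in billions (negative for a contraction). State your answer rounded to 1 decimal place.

R$19.1 billion

The money multiplier is m = (1 + c) / (rr + c) = (1 + 0.402) / (0.26 + 0.402) ≈ 2.1178.
The purchase adds 9 billion of base, so ΔM = m × ΔMB = 2.1178 × (+9) = 19.0602 billion.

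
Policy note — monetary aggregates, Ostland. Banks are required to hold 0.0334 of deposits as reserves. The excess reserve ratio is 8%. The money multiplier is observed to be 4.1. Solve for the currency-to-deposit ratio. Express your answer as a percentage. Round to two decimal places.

17.26%

Using m = 4.1. From m = (1 + c)/(c + rr + e), rearranging gives 1 + c = m·(c + rr + e), so c·(1 − m) = m·(rr + e) − 1.
Hence c = [m·(rr + e) − 1]/(1 − m) = [4.1 × (0.0334 + 0.08) − 1] / (1 − 4.1) = 0.172600.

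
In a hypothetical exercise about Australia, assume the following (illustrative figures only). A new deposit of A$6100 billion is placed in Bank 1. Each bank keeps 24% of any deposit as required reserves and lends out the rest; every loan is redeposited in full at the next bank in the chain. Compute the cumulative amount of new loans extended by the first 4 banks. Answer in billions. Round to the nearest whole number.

A$12872 billion

Bank i lends (1 − rr)^i of the original deposit: Bank 1 lends 6100·0.7600 = 4636.0000, Bank 2 lends 6100·0.7600² = 3523.3600, and so on.
Summing a geometric series: total = 6100·[0.7600·(1 − 0.7600^4) / (1 − 0.7600)] ≈ 12872.2063 billion.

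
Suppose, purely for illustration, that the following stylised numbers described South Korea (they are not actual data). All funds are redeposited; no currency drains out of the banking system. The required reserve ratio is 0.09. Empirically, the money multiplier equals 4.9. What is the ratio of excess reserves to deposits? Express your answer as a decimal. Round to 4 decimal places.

0.1141

Using m = 4.9. Since m = (1 + c)/(c + rr + e), the denominator satisfies c + rr + e = (1 + c)/m = (1 + 0) / 4.9 ≈ 0.204082.
With c = 0 and rr = 0.09, the ratio of excess reserves to deposits is 0.204082 − 0 − 0.09 = 0.114082.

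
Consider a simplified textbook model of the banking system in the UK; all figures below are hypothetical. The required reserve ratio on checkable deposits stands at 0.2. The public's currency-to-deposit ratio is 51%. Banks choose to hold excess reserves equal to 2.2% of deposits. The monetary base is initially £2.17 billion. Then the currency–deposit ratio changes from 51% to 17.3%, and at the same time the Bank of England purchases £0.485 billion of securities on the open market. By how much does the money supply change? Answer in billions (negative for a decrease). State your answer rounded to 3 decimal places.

Before: m₁ = (1 + 0.51) / (0.2 + 0.022 + 0.51) ≈ 2.06284, MB₁ = 2.17, so M₁ = 2.06284 × 2.17 ≈ 4.4764 billion.
After: m₂ = (1 + 0.173) / (0.2 + 0.022 + 0.173) ≈ 2.96962, MB₂ = 2.17 + 0.485 = 2.655, so M₂ = 2.96962 × 2.655 ≈ 7.8843 billion.
ΔM = M₂ − M₁ = 7.8843 − 4.4764 = 3.4079 billion.

£3.408 billion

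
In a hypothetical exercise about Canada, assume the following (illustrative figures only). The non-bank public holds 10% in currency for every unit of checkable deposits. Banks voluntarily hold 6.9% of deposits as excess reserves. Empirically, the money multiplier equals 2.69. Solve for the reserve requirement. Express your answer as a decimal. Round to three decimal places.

Using m = 2.69. Since m = (1 + c)/(c + rr + e), the denominator satisfies c + rr + e = (1 + c)/m = (1 + 0.1) / 2.69 ≈ 0.408922.
With c = 0.1 and e = 0.069, the reserve requirement is 0.408922 − 0.1 − 0.069 = 0.239922.

0.240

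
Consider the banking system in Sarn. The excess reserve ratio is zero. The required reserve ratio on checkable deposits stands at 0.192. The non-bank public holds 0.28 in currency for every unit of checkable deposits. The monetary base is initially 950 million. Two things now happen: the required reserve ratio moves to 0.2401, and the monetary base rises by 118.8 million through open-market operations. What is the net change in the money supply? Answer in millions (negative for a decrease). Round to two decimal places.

54.12 million

Before: m₁ = (1 + 0.28) / (0.192 + 0.28) ≈ 2.7118644, MB₁ = 950, so M₁ = 2.7118644 × 950 ≈ 2576.2712 million.
After: m₂ = (1 + 0.28) / (0.2401 + 0.28) ≈ 2.4610652, MB₂ = 950 + 118.8 = 1068.8, so M₂ = 2.4610652 × 1068.8 ≈ 2630.3865 million.
ΔM = M₂ − M₁ = 2630.3865 − 2576.2712 = 54.1153 million.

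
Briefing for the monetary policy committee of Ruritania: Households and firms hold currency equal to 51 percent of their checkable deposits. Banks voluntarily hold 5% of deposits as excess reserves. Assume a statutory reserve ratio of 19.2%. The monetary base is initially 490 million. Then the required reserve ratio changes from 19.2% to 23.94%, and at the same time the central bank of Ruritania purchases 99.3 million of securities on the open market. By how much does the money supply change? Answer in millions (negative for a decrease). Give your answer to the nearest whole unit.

129 million

Before: m₁ = (1 + 0.51) / (0.192 + 0.05 + 0.51) ≈ 2.0080, MB₁ = 490, so M₁ = 2.0080 × 490 = 983.92 million.
After: m₂ = (1 + 0.51) / (0.2394 + 0.05 + 0.51) ≈ 1.8889, MB₂ = 490 + 99.3 = 589.3, so M₂ = 1.8889 × 589.3 ≈ 1113.1288 million.
ΔM = M₂ − M₁ = 1113.1288 − 983.92 = 129.2088 million.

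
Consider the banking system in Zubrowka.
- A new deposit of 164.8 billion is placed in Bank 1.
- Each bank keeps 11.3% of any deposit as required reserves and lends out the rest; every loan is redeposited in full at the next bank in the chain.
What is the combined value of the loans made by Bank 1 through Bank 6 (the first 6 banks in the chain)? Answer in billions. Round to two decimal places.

Bank i lends (1 − rr)^i of the original deposit: Bank 1 lends 164.8·0.8870 = 146.1776, Bank 2 lends 164.8·0.8870² ≈ 129.6595, and so on.
Summing a geometric series: total = 164.8·[0.8870·(1 − 0.8870^6) / (1 − 0.8870)] ≈ 663.6019 billion.

663.60 billion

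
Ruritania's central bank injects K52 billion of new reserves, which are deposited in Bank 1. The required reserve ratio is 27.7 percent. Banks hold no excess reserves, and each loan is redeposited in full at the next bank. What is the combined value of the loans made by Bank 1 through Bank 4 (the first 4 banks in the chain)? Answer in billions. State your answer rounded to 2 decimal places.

Bank i lends (1 − rr)^i of the original deposit: Bank 1 lends 52·0.7230 = 37.5960, Bank 2 lends 52·0.7230² ≈ 27.1819, and so on.
Summing a geometric series: total = 52·[0.7230·(1 − 0.7230^4) / (1 − 0.7230)] ≈ 98.6392 billion.

K98.64 billion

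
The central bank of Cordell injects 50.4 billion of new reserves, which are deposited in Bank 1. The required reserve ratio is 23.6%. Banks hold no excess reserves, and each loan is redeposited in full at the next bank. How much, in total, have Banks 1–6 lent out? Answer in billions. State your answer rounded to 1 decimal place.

Bank i lends (1 − rr)^i of the original deposit: Bank 1 lends 50.4·0.7640 = 38.5056, Bank 2 lends 50.4·0.7640² ≈ 29.4183, and so on.
Summing a geometric series: total = 50.4·[0.7640·(1 − 0.7640^6) / (1 − 0.7640)] ≈ 130.7125 billion.

130.7 billion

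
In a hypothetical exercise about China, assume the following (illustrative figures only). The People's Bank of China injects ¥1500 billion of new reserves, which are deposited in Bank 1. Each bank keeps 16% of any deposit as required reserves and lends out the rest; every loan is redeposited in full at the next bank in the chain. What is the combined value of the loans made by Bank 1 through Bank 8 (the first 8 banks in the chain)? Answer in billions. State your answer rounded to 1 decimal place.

Bank i lends (1 − rr)^i of the original deposit: Bank 1 lends 1500·0.8400 = 1260.0000, Bank 2 lends 1500·0.8400² = 1058.4000, and so on.
Summing a geometric series: total = 1500·[0.8400·(1 − 0.8400^8) / (1 − 0.8400)] ≈ 5922.9774 billion.

¥5923.0 billion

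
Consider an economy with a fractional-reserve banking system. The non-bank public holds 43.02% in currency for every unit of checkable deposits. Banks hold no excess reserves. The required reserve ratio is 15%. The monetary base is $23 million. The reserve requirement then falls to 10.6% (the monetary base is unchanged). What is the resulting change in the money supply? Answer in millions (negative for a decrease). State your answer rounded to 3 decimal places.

Initially m₁ = (1 + 0.4302) / (0.15 + 0.4302) ≈ 2.465012, so M₁ = 2.465012 × 23 ≈ 56.6953 million.
After the change m₂ = (1 + 0.4302) / (0.106 + 0.4302) ≈ 2.667288, so M₂ = 2.667288 × 23 ≈ 61.3476 million.
ΔM = M₂ − M₁ = 61.3476 − 56.6953 = 4.6523 million.

$4.652 million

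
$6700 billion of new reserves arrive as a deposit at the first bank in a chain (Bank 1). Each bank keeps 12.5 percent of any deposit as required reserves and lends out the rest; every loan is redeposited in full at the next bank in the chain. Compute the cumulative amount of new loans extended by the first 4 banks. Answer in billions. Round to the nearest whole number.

$19408 billion

Bank i lends (1 − rr)^i of the original deposit: Bank 1 lends 6700·0.8750 = 5862.5000, Bank 2 lends 6700·0.8750² = 5129.6875, and so on.
Summing a geometric series: total = 6700·[0.8750·(1 − 0.8750^4) / (1 − 0.8750)] ≈ 19408.0811 billion.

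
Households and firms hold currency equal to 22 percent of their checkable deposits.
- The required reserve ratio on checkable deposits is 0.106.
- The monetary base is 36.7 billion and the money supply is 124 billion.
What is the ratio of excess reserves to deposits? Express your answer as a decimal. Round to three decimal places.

Using m = M/MB = 124/36.7 ≈ 3.378747. Since m = (1 + c)/(c + rr + e), the denominator satisfies c + rr + e = (1 + c)/m = (1 + 0.22) / 3.378747 ≈ 0.361081.
With c = 0.22 and rr = 0.106, the ratio of excess reserves to deposits is 0.361081 − 0.22 − 0.106 = 0.035081.

0.035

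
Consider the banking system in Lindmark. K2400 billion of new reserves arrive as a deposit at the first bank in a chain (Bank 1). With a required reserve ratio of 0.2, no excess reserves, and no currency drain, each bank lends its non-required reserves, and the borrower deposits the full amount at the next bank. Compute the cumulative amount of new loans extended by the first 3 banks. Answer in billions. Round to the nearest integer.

Bank i lends (1 − rr)^i of the original deposit: Bank 1 lends 2400·0.8000 = 1920.0000, Bank 2 lends 2400·0.8000² = 1536.0000, and so on.
Summing a geometric series: total = 2400·[0.8000·(1 − 0.8000^3) / (1 − 0.8000)] = 4684.8000 billion.

K4685 billion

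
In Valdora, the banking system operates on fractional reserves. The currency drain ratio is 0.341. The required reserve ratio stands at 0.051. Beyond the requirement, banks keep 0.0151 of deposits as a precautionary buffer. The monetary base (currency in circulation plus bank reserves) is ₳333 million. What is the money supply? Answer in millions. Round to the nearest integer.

₳1097 million

The money multiplier is m = (1 + c) / (rr + e + c) = (1 + 0.341) / (0.051 + 0.0151 + 0.341) ≈ 3.2940.
So M = m × MB = 3.2940 × 333 = 1096.902 million.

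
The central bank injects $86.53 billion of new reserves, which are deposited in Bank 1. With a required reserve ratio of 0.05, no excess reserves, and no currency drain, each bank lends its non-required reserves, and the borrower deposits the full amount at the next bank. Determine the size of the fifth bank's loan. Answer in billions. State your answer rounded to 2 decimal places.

$66.96 billion

Each bank lends a fraction (1 − rr) = 0.9500 of the deposit it receives, so Bank 5 receives 86.53·0.9500^4 and lends 86.53·0.9500^5 ≈ 66.9553 billion.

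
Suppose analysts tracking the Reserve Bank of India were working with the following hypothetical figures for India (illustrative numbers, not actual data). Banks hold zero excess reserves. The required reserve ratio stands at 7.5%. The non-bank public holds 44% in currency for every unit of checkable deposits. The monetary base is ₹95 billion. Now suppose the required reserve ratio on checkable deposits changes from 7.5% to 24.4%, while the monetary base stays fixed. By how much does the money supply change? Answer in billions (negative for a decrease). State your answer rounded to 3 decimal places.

Initially m₁ = (1 + 0.44) / (0.075 + 0.44) ≈ 2.796117, so M₁ = 2.796117 × 95 ≈ 265.6311 billion.
After the change m₂ = (1 + 0.44) / (0.244 + 0.44) ≈ 2.105263, so M₂ = 2.105263 × 95 ≈ 200 billion.
ΔM = M₂ − M₁ = 200 − 265.6311 = -65.6311 billion.

-65.631 billion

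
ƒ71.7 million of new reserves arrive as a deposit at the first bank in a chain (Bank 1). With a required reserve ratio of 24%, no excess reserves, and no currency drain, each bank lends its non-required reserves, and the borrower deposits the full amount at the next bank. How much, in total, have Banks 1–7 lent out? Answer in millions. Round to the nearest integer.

Bank i lends (1 − rr)^i of the original deposit: Bank 1 lends 71.7·0.7600 = 54.4920, Bank 2 lends 71.7·0.7600² ≈ 41.4139, and so on.
Summing a geometric series: total = 71.7·[0.7600·(1 − 0.7600^7) / (1 − 0.7600)] ≈ 193.7981 million.

ƒ194 million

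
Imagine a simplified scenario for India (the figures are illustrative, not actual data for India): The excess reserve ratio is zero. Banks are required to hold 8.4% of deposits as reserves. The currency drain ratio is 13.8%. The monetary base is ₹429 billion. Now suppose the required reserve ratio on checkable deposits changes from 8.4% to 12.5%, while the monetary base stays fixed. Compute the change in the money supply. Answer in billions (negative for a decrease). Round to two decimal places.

-342.83 billion

Initially m₁ = (1 + 0.138) / (0.084 + 0.138) ≈ 5.126126, so M₁ = 5.126126 × 429 ≈ 2199.1081 billion.
After the change m₂ = (1 + 0.138) / (0.125 + 0.138) ≈ 4.326996, so M₂ = 4.326996 × 429 ≈ 1856.2813 billion.
ΔM = M₂ − M₁ = 1856.2813 − 2199.1081 = -342.8268 billion.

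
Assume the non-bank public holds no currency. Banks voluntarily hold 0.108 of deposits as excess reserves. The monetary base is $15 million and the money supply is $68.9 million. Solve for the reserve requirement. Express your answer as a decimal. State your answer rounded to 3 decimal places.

Using m = M/MB = 68.9/15 ≈ 4.593333. Since m = (1 + c)/(c + rr + e), the denominator satisfies c + rr + e = (1 + c)/m = (1 + 0) / 4.593333 ≈ 0.217707.
With c = 0 and e = 0.108, the reserve requirement is 0.217707 − 0 − 0.108 = 0.109707.

0.110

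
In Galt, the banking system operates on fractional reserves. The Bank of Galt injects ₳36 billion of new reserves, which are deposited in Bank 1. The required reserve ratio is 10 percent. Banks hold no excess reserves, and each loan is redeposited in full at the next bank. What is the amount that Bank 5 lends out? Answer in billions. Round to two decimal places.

Each bank lends a fraction (1 − rr) = 0.9000 of the deposit it receives, so Bank 5 receives 36·0.9000^4 and lends 36·0.9000^5 ≈ 21.2576 billion.

₳21.26 billion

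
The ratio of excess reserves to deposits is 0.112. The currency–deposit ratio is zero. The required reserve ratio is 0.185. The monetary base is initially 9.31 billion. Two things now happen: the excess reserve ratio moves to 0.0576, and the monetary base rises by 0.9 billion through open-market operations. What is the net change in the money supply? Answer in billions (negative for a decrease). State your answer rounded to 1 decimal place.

10.7 billion

Before: m₁ = 1 / (0.185 + 0.112) ≈ 3.3670, MB₁ = 9.31, so M₁ = 3.3670 × 9.31 ≈ 31.3468 billion.
After: m₂ = 1 / (0.185 + 0.0576) ≈ 4.1220, MB₂ = 9.31 + 0.9 = 10.21, so M₂ = 4.1220 × 10.21 ≈ 42.0856 billion.
ΔM = M₂ − M₁ = 42.0856 − 31.3468 = 10.7388 billion.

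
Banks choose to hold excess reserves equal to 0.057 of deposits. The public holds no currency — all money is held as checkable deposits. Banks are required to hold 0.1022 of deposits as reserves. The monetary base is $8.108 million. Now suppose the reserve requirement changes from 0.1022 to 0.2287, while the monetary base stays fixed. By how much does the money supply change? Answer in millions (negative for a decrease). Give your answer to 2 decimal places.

Initially m₁ = 1 / (0.1022 + 0.057) ≈ 6.2814, so M₁ = 6.2814 × 8.108 ≈ 50.9296 million.
After the change m₂ = 1 / (0.2287 + 0.057) ≈ 3.5002, so M₂ = 3.5002 × 8.108 ≈ 28.3796 million.
ΔM = M₂ − M₁ = 28.3796 − 50.9296 = -22.55 million.

-22.55 million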